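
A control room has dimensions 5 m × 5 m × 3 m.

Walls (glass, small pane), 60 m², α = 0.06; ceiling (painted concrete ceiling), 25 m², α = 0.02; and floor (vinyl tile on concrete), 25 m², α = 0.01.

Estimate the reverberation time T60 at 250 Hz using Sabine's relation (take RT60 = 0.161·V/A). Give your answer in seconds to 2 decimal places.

2.78 seconds

Equivalent absorption area: A = 60×0.06 + 25×0.02 + 25×0.01 = 4.350 m².
Volume V = 5 × 5 × 3 = 75 m³.
T = 0.161 V/A = 0.161·75/4.350 = 2.78 s.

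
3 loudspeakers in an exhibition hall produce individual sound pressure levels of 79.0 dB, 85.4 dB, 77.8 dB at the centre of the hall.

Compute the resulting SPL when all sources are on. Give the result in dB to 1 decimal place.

Σ 10^(Lᵢ/10) = 4.864e+08.
L_total = 10·log₁₀(4.864e+08) = 86.9 dB.

86.9 dB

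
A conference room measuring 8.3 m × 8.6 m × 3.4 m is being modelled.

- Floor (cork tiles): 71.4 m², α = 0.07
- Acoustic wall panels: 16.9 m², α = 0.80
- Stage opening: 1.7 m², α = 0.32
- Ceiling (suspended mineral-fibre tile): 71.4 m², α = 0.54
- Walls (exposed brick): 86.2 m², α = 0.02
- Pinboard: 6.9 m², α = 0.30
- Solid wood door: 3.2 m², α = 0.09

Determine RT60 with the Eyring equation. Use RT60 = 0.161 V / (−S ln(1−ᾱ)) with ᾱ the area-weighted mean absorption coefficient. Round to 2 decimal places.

0.55 s

S = Σ Sᵢ = 257.7 m².
Σ(Sᵢαᵢ) = 71.4·0.07 + 16.9·0.80 + 1.7·0.32 + 71.4·0.54 + 86.2·0.02 + 6.9·0.30 + 3.2·0.09 = 61.700.
ᾱ = 61.700 / 257.7 = 0.2394.
Eyring denominator: −S ln(1−ᾱ) = 70.519.
V = 8.3 × 8.6 × 3.4 = 242.692 m³.
RT60 = 0.161 × 242.692 / 70.519 = 0.55 s.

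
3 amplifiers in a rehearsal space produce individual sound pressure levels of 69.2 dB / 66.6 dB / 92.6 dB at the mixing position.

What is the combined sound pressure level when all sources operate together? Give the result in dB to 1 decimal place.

92.6 dB

Sum in the linear (power) domain: Σ 10^(Lᵢ/10) = 10^(69.2/10) + 10^(66.6/10) + 10^(92.6/10) = 1.833e+09.
Combined level = 10 log₁₀(1.833e+09) = 92.6 dB.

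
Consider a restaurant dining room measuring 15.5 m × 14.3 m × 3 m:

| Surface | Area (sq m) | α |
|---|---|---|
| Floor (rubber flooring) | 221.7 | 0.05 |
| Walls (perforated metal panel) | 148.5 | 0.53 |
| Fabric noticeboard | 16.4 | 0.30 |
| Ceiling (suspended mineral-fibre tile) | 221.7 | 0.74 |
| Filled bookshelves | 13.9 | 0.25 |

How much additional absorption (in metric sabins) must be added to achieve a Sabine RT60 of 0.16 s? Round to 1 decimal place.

A₁ = Σ Sᵢαᵢ = 221.7·0.05 + 148.5·0.53 + 16.4·0.30 + 221.7·0.74 + 13.9·0.25 = 262.243 sabins.
Target A₂ = 0.161·664.95/0.16 = 669.106 sabins (V = 664.95 m³).
Additional absorption ΔA = 669.106 − 262.243 = 406.9 sabins.

406.9 sabins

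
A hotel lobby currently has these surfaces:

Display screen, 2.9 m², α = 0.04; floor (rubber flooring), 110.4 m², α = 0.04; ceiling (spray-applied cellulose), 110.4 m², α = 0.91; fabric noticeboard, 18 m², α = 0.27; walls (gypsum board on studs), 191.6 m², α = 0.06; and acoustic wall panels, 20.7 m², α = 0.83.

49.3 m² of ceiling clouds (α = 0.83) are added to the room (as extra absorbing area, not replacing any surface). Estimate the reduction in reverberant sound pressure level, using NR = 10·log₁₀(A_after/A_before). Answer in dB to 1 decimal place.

Equivalent absorption area: A_before = 2.9*0.04 + 110.4*0.04 + 110.4*0.91 + 18*0.27 + 191.6*0.06 + 20.7*0.83 = 138.533 m².
Added absorption = 49.3 × 0.83 = 40.919 sabins.
A_after = 138.533 + 40.919 = 179.452 sabins.
Reduction = 10 log₁₀(A_after/A_before) = 10 log₁₀(1.2954) = 1.1 dB.

1.1 dB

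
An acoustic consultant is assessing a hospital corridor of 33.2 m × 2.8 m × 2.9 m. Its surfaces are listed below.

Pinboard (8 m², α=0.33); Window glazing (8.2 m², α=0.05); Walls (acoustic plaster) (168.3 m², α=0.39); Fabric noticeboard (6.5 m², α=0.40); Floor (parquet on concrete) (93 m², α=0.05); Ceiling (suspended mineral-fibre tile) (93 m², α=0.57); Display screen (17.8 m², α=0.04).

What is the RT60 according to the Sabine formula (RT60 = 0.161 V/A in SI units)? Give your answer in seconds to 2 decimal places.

0.33 s

A = Σ Sᵢαᵢ = 8·0.33 + 8.2·0.05 + 168.3·0.39 + 6.5·0.40 + 93·0.05 + 93·0.57 + 17.8·0.04 = 129.659 sabins.
Room volume: 269.584 m³.
T = 0.161 V/A = 0.161·269.584/129.659 = 0.33 s.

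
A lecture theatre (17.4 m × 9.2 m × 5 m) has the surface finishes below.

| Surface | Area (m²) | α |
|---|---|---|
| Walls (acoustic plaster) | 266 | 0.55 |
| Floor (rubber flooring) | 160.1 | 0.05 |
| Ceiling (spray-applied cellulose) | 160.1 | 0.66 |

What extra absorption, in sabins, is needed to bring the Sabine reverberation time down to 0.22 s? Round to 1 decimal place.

325.8 sabins

Equivalent absorption area: A₁ = 266*0.55 + 160.1*0.05 + 160.1*0.66 = 259.971 m².
For T = 0.22 s, need A₂ = 0.161·V/T = 0.161·800.4/0.22 = 585.747 sabins.
ΔA = A₂ − A₁ = 585.747 − 259.971 = 325.8 sabins.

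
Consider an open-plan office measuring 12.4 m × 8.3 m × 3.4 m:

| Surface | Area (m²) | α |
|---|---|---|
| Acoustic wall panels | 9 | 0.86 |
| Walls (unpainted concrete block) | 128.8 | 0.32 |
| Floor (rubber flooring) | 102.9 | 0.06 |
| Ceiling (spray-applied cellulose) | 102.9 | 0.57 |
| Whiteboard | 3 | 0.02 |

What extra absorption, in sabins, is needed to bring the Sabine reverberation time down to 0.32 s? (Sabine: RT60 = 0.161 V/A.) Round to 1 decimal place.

Equivalent absorption area: A₁ = 9*0.86 + 128.8*0.32 + 102.9*0.06 + 102.9*0.57 + 3*0.02 = 113.843 m².
Target A₂ = 0.161·349.928/0.32 = 176.058 sabins (V = 349.928 m³).
ΔA = A₂ − A₁ = 176.058 − 113.843 = 62.2 sabins.

62.2 sabins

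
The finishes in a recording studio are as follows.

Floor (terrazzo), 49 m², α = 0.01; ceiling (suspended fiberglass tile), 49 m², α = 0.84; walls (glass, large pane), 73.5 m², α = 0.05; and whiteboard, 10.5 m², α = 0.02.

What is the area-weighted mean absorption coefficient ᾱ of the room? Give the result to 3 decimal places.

0.250

Total surface area S = 182.0 m².
A = 49*0.01 + 49*0.84 + 73.5*0.05 + 10.5*0.02 = 45.535 sabins.
ᾱ = A/S = 0.250.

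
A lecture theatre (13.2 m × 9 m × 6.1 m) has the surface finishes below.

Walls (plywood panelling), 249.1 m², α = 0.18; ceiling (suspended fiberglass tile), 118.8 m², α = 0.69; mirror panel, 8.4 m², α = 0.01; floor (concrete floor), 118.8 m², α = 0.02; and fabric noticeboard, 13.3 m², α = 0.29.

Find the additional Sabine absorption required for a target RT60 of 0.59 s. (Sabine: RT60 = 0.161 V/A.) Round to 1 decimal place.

Summing Sᵢαᵢ: 44.838 + 81.972 + 0.084 + 2.376 + 3.857 → A₁ = 133.127 sabins.
Target A₂ = 0.161·724.68/0.59 = 197.752 sabins (V = 724.68 m³).
ΔA = A₂ − A₁ = 197.752 − 133.127 = 64.6 sabins.

64.6 sabins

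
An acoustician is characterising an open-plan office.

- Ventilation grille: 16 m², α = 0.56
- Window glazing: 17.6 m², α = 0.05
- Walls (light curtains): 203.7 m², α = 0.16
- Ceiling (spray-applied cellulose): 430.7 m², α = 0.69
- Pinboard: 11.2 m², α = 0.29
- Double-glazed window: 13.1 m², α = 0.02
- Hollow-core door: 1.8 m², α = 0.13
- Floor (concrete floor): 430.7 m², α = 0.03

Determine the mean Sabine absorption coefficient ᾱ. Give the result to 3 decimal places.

Total surface area S = 1124.8 m².
Weighted sum Σ Sα = 356.280.
ᾱ = A/S = 0.317.

0.317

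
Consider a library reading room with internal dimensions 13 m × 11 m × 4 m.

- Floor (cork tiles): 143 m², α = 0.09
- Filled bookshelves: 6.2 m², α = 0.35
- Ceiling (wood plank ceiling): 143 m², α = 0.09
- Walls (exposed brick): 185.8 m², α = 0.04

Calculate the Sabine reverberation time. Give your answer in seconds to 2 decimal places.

2.61 sec

A = Σ Sᵢαᵢ = 143·0.09 + 6.2·0.35 + 143·0.09 + 185.8·0.04 = 35.342 sabins.
Room volume: 572 m³.
T = 0.161 V/A = 0.161·572/35.342 = 2.61 s.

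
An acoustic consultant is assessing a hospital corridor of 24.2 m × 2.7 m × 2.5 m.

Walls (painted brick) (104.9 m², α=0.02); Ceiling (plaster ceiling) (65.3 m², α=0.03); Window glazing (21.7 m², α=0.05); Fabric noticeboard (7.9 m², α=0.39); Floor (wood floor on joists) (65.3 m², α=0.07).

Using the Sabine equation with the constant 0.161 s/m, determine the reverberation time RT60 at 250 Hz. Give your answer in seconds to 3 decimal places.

2.056 s

Total absorption A = 104.9·0.02 + 65.3·0.03 + 21.7·0.05 + 7.9·0.39 + 65.3·0.07
  = 2.098 + 1.959 + 1.085 + 3.081 + 4.571 = 12.794 m² sabins.
Volume V = 24.2 × 2.7 × 2.5 = 163.35 m³.
T = 0.161 V/A = 0.161·163.35/12.794 = 2.056 s.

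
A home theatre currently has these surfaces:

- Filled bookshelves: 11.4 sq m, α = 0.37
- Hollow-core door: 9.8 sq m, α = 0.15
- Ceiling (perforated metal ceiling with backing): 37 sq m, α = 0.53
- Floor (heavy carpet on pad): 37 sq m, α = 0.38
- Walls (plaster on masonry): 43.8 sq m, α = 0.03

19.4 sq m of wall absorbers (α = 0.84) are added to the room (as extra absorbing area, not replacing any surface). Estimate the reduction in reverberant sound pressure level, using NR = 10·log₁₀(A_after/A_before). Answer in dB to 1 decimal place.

1.5 dB

A_before = Σ Sᵢαᵢ = 11.4×0.37 + 9.8×0.15 + 37×0.53 + 37×0.38 + 43.8×0.03 = 40.672 sabins.
Treatment contributes 19.4·0.84 = 16.296 sabins.
A_after = 40.672 + 16.296 = 56.968 sabins.
NR = 10·log₁₀(56.968/40.672) = 1.5 dB.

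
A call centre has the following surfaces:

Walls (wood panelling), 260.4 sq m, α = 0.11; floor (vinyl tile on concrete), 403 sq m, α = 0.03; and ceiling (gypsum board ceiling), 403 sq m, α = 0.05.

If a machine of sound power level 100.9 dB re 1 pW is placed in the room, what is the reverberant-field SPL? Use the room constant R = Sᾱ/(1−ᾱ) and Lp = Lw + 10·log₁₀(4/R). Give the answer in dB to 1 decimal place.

88.8 dB

A = 60.884 sabins; S = 1066.4 sq m.
ᾱ = 60.884/1066.4 = 0.0571; R = Sᾱ/(1−ᾱ) = 60.884/(1−0.0571) = 64.571 sq m.
Lp = Lw + 10 log₁₀(4/R) = 100.9 -12.08 = 88.8 dB.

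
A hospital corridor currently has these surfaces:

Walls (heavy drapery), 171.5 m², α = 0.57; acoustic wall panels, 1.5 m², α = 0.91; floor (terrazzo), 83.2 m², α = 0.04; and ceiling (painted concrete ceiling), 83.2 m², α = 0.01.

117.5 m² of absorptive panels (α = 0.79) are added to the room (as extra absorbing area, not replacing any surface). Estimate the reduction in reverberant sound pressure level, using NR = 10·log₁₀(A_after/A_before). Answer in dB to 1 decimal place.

2.8 dB

Equivalent absorption area: A_before = 171.5*0.57 + 1.5*0.91 + 83.2*0.04 + 83.2*0.01 = 103.280 m².
Added absorption = 117.5 × 0.79 = 92.825 sabins.
A_after = 103.280 + 92.825 = 196.105 sabins.
Reduction = 10 log₁₀(A_after/A_before) = 10 log₁₀(1.8988) = 2.8 dB.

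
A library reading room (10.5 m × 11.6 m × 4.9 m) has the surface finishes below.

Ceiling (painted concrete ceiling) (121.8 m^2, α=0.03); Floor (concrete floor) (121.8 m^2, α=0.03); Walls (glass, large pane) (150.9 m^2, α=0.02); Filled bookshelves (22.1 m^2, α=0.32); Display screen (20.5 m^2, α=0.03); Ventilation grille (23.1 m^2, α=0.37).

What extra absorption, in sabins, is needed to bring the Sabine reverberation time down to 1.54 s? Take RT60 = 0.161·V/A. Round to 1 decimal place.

Equivalent absorption area: A₁ = 121.8*0.03 + 121.8*0.03 + 150.9*0.02 + 22.1*0.32 + 20.5*0.03 + 23.1*0.37 = 26.560 m^2.
Target A₂ = 0.161·596.82/1.54 = 62.395 sabins (V = 596.82 m³).
ΔA = A₂ − A₁ = 62.395 − 26.560 = 35.8 sabins.

35.8 sabins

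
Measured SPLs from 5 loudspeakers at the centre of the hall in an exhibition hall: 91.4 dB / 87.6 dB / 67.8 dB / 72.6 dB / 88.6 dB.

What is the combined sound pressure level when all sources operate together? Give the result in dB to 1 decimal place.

Sum in the linear (power) domain: Σ 10^(Lᵢ/10) = 10^(91.4/10) + 10^(87.6/10) + 10^(67.8/10) + 10^(72.6/10) + 10^(88.6/10) = 2.704e+09.
Back to dB: 10·log₁₀ Σ = 94.3 dB.

94.3 dB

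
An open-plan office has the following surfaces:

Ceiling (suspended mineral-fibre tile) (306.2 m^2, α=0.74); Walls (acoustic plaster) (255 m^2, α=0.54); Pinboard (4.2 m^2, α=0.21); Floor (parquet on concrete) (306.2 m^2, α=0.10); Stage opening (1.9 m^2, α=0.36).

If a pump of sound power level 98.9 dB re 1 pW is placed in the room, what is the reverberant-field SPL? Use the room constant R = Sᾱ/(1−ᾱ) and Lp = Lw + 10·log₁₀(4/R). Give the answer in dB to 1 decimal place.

76.3 dB

Σ(Sᵢαᵢ) = 306.2×0.74 + 255×0.54 + 4.2×0.21 + 306.2×0.10 + 1.9×0.36 = 396.474; total area S = 873.5 m^2.
ᾱ = 396.474/873.5 = 0.4539; R = Sᾱ/(1−ᾱ) = 396.474/(1−0.4539) = 726.010 m^2.
Lp = Lw + 10 log₁₀(4/R) = 98.9 -22.59 = 76.3 dB.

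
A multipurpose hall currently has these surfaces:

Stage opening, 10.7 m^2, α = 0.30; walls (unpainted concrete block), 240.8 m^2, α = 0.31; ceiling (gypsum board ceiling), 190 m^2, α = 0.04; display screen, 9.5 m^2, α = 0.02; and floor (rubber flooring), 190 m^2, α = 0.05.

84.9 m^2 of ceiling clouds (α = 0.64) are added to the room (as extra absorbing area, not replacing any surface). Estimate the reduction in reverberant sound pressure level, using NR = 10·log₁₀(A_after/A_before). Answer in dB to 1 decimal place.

2.0 dB

Equivalent absorption area: A_before = 10.7×0.30 + 240.8×0.31 + 190×0.04 + 9.5×0.02 + 190×0.05 = 95.148 m^2.
Added absorption = 84.9 × 0.64 = 54.336 sabins.
A_after = 95.148 + 54.336 = 149.484 sabins.
NR = 10·log₁₀(149.484/95.148) = 2.0 dB.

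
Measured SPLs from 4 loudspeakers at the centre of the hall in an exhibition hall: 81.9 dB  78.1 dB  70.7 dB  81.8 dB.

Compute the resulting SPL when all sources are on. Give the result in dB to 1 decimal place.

Converting to relative power and adding: 10^(81.9/10) + 10^(78.1/10) + 10^(70.7/10) + 10^(81.8/10) = 3.826e+08.
Back to dB: 10·log₁₀ Σ = 85.8 dB.

85.8 dB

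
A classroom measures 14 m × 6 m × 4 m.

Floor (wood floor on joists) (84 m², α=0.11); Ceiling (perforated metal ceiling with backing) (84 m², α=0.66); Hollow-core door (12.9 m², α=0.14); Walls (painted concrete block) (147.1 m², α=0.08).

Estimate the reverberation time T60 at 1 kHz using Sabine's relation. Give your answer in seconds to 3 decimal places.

Summing Sᵢαᵢ: 9.240 + 55.440 + 1.806 + 11.768 → A = 78.254 sabins.
Volume V = 14 × 6 × 4 = 336 m³.
Sabine: RT60 = 0.161 × 336 / 78.254 = 0.691 s.

0.691 s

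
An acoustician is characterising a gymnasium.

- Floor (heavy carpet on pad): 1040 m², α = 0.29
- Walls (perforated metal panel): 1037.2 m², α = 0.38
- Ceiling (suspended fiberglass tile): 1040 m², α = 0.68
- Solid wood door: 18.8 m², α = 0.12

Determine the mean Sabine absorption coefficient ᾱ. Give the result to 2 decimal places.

0.45

S = Σ Sᵢ = 1040 + 1037.2 + 1040 + 18.8 = 3136.0 m².
Σ(Sᵢαᵢ) = 1040×0.29 + 1037.2×0.38 + 1040×0.68 + 18.8×0.12 = 1405.192.
ᾱ = 1405.192 / 3136.0 = 0.45.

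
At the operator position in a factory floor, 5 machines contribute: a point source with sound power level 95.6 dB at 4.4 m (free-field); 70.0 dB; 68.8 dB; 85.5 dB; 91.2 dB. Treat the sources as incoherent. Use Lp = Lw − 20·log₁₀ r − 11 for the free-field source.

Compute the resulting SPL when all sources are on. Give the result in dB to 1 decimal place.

Source at 4.4 m: Lp = 95.6 − 20·log₁₀(4.4) − 11 = 71.7 dB.
Σ 10^(Lᵢ/10) = 1.705e+09.
L_total = 10·log₁₀(1.705e+09) = 92.3 dB.

92.3 dB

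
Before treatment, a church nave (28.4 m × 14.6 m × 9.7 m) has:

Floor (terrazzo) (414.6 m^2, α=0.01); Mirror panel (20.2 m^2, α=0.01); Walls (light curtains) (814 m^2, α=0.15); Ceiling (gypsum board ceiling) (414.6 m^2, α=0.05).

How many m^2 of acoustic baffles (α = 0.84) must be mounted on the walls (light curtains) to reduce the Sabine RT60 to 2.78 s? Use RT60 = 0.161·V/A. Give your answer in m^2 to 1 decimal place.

124.3

Equivalent absorption area: A₁ = 414.6·0.01 + 20.2·0.01 + 814·0.15 + 414.6·0.05 = 147.178 m^2.
Required A₂ = 0.161·4022.008/2.78 = 232.929 sabins.
ΔA needed = 232.929 − 147.178 = 85.751 sabins.
Each m^2 of panel replacing the walls (light curtains) adds (0.84 − 0.15) = 0.69 sabins.
Panel area = 85.751 / 0.69 = 124.3 m^2.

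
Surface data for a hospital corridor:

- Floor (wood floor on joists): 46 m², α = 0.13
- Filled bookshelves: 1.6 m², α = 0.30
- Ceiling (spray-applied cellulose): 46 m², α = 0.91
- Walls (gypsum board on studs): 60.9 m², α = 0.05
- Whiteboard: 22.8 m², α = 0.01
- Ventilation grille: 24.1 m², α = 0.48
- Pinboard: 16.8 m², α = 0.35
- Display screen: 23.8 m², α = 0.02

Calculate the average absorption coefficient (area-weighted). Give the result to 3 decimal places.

0.287

S = Σ Sᵢ = 46 + 1.6 + 46 + 60.9 + 22.8 + 24.1 + 16.8 + 23.8 = 242.0 m².
A = 46*0.13 + 1.6*0.30 + 46*0.91 + 60.9*0.05 + 22.8*0.01 + 24.1*0.48 + 16.8*0.35 + 23.8*0.02 = 69.517 sabins.
ᾱ = A/S = 0.287.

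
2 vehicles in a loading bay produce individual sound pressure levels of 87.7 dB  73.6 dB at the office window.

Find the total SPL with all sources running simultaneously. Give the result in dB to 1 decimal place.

87.9 dB

Σ 10^(Lᵢ/10) = 6.118e+08.
Back to dB: 10·log₁₀ Σ = 87.9 dB.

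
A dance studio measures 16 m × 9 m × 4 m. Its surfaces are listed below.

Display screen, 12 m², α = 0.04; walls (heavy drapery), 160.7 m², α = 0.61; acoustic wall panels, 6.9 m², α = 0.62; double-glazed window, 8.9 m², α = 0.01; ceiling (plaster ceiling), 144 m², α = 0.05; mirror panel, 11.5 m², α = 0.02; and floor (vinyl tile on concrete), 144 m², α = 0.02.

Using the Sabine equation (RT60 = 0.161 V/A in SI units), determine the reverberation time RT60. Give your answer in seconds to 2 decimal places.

0.82 sec

Total absorption A = 12·0.04 + 160.7·0.61 + 6.9·0.62 + 8.9·0.01 + 144·0.05 + 11.5·0.02 + 144·0.02
  = 0.480 + 98.027 + 4.278 + 0.089 + 7.200 + 0.230 + 2.880 = 113.184 m² sabins.
Volume V = 16 × 9 × 4 = 576 m³.
T = 0.161 V/A = 0.161·576/113.184 = 0.82 s.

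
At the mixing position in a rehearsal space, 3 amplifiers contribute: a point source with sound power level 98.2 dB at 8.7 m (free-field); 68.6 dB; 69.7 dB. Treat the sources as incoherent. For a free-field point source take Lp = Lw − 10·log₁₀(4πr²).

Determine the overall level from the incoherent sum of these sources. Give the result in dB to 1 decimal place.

73.7 dB

Source at 8.7 m: Lp = 98.2 − 10·log₁₀(4π·8.7²) = 98.2 − 10·log₁₀(951.149) = 68.4 dB.
Σ 10^(Lᵢ/10) = 2.35e+07.
Back to dB: 10·log₁₀ Σ = 73.7 dB.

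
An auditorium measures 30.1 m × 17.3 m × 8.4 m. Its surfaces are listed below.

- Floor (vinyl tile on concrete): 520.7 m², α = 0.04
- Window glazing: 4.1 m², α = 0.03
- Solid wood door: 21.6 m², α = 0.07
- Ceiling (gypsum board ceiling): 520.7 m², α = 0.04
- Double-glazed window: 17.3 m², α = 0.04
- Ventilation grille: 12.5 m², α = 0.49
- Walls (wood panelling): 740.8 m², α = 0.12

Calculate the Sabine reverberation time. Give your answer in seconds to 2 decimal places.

Summing Sᵢαᵢ: 20.828 + 0.123 + 1.512 + 20.828 + 0.692 + 6.125 + 88.896 → A = 139.004 sabins.
V = 30.1·17.3·8.4 = 4374.132 m³.
RT60 = 0.161 · V / A = 0.161 × 4374.132 / 139.004 = 5.07 s.

5.07 sec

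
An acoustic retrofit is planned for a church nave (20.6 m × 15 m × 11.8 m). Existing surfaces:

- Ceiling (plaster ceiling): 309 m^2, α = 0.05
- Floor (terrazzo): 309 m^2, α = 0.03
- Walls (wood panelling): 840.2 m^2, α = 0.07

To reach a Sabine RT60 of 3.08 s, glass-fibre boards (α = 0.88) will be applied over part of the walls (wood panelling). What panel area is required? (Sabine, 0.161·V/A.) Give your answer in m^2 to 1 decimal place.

132.2

Total absorption A₁ = 309×0.05 + 309×0.03 + 840.2×0.07
  = 15.450 + 9.270 + 58.814 = 83.534 m^2 sabins.
Required A₂ = 0.161·3646.2/3.08 = 190.597 sabins.
Absorption to add: 190.597 − 83.534 = 107.063 sabins.
Net gain per m^2: Δα = 0.88 − 0.07 = 0.81.
Area = ΔA/Δα = 107.063/0.81 = 132.2 m^2.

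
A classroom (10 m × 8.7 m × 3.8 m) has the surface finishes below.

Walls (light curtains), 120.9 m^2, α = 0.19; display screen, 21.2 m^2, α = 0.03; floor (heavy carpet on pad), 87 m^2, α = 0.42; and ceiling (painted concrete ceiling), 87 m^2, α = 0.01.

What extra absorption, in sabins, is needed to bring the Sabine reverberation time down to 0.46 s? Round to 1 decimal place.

Total absorption A₁ = 120.9·0.19 + 21.2·0.03 + 87·0.42 + 87·0.01
  = 22.971 + 0.636 + 36.540 + 0.870 = 61.017 m^2 sabins.
For T = 0.46 s, need A₂ = 0.161·V/T = 0.161·330.6/0.46 = 115.710 sabins.
ΔA = A₂ − A₁ = 115.710 − 61.017 = 54.7 sabins.

54.7 sabins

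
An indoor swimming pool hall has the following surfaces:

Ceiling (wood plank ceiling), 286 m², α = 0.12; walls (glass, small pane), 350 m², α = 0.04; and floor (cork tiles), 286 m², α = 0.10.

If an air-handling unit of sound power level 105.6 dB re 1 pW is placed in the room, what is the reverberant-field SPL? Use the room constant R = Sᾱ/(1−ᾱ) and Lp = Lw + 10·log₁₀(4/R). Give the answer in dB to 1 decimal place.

92.4 dB

A = 76.920 sabins; S = 922.0 m².
ᾱ = 76.920/922.0 = 0.0834; R = Sᾱ/(1−ᾱ) = 76.920/(1−0.0834) = 83.919 m².
Lp = 105.6 + 10·log₁₀(4/83.919) = 105.6 + (-13.22) = 92.4 dB.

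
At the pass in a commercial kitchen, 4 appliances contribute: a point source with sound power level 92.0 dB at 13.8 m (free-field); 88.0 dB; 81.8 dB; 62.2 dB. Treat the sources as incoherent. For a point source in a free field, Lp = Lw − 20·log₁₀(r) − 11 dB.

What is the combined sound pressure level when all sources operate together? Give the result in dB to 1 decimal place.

Source at 13.8 m: Lp = 92.0 − 20·log₁₀(13.8) − 11 = 58.2 dB.
Sum in the linear (power) domain: Σ 10^(Lᵢ/10) = 10^(58.2/10) + 10^(88.0/10) + 10^(81.8/10) + 10^(62.2/10) = 7.846e+08.
L_total = 10·log₁₀(7.846e+08) = 88.9 dB.

88.9 dB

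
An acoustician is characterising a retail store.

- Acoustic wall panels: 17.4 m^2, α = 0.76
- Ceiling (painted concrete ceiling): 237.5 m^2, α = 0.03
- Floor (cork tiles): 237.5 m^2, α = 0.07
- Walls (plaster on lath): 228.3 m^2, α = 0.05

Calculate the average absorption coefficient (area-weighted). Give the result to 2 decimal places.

Total surface area S = 720.7 m^2.
Σ(Sᵢαᵢ) = 17.4·0.76 + 237.5·0.03 + 237.5·0.07 + 228.3·0.05 = 48.389.
ᾱ = 48.389 / 720.7 = 0.07.

0.07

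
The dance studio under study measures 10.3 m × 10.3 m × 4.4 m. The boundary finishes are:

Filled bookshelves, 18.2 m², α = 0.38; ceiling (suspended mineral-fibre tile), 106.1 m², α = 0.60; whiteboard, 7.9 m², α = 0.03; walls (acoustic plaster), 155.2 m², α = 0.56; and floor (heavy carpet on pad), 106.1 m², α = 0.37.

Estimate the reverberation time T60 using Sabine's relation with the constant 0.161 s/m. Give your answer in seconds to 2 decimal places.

0.38 s

Summing Sᵢαᵢ: 6.916 + 63.660 + 0.237 + 86.912 + 39.257 → A = 196.982 sabins.
Volume V = 10.3 × 10.3 × 4.4 = 466.796 m³.
Sabine: RT60 = 0.161 × 466.796 / 196.982 = 0.38 s.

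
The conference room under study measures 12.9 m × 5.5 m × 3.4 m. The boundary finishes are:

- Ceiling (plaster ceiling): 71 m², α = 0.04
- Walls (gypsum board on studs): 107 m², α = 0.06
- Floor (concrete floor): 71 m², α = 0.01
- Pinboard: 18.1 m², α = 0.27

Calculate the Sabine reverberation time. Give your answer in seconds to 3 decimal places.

2.614 sec

Equivalent absorption area: A = 71·0.04 + 107·0.06 + 71·0.01 + 18.1·0.27 = 14.857 m².
Volume V = 12.9 × 5.5 × 3.4 = 241.23 m³.
Sabine: RT60 = 0.161 × 241.23 / 14.857 = 2.614 s.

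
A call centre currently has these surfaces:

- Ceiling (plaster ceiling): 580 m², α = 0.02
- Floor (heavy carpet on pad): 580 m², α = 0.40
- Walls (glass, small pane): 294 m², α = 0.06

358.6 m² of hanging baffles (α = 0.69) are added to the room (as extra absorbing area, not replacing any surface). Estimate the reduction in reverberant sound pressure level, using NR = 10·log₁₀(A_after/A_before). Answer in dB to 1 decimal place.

2.9 dB

Summing Sᵢαᵢ: 11.600 + 232.000 + 17.640 → A_before = 261.240 sabins.
Added absorption = 358.6 × 0.69 = 247.434 sabins.
A_after = 261.240 + 247.434 = 508.674 sabins.
Reduction = 10 log₁₀(A_after/A_before) = 10 log₁₀(1.9472) = 2.9 dB.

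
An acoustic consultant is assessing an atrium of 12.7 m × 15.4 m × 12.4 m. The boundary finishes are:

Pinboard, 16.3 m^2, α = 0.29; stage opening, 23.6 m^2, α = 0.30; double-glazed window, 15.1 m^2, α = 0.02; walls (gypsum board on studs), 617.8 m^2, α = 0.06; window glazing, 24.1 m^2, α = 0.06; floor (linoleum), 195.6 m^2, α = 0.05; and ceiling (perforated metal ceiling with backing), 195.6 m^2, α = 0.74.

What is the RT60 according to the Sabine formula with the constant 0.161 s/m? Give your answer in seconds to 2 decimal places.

Summing Sᵢαᵢ: 4.727 + 7.080 + 0.302 + 37.068 + 1.446 + 9.780 + 144.744 → A = 205.147 sabins.
V = 12.7·15.4·12.4 = 2425.192 m³.
T = 0.161 V/A = 0.161·2425.192/205.147 = 1.90 s.

1.90 seconds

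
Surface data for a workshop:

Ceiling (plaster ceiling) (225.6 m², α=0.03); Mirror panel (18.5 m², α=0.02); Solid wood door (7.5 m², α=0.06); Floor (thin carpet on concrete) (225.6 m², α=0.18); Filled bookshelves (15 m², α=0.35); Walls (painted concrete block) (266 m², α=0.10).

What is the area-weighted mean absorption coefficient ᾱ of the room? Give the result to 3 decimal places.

0.106

Total surface area S = 758.2 m².
Σ(Sᵢαᵢ) = 225.6*0.03 + 18.5*0.02 + 7.5*0.06 + 225.6*0.18 + 15*0.35 + 266*0.10 = 80.046.
ᾱ = 80.046 / 758.2 = 0.106.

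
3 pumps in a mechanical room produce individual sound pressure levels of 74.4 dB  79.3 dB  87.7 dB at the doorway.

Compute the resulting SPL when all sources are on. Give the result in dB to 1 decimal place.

88.5 dB

Σ 10^(Lᵢ/10) = 7.015e+08.
L_total = 10·log₁₀(7.015e+08) = 88.5 dB.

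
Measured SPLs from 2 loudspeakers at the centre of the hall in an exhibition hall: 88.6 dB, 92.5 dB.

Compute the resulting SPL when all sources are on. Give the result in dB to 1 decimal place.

Sum in the linear (power) domain: Σ 10^(Lᵢ/10) = 10^(88.6/10) + 10^(92.5/10) = 2.503e+09.
Back to dB: 10·log₁₀ Σ = 94.0 dB.

94.0 dB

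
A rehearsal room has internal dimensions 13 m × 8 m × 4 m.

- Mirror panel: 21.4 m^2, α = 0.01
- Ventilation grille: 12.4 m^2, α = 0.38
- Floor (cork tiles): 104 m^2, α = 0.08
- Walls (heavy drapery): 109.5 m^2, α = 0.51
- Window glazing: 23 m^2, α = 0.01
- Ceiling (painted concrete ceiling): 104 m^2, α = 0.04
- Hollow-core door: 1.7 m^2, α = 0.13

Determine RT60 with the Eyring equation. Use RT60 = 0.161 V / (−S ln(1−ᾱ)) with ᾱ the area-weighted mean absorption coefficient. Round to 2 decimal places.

S = Σ Sᵢ = 376.0 m^2.
Σ(Sᵢαᵢ) = 21.4×0.01 + 12.4×0.38 + 104×0.08 + 109.5×0.51 + 23×0.01 + 104×0.04 + 1.7×0.13 = 73.702.
Mean coefficient ᾱ = A/S = 0.1960.
−S·ln(1−ᾱ) = −376.0 × ln(1 − 0.1960) = 82.027.
V = 13 × 8 × 4 = 416 m³.
RT60 = 0.161 × 416 / 82.027 = 0.82 s.

0.82 s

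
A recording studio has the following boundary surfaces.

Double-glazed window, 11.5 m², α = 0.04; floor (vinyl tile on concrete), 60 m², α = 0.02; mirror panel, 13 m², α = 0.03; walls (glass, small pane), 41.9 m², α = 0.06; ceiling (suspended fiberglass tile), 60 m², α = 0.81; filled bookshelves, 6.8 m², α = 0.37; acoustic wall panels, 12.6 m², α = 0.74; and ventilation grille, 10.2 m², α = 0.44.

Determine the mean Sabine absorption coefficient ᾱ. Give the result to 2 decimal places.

S = Σ Sᵢ = 11.5 + 60 + 13 + 41.9 + 60 + 6.8 + 12.6 + 10.2 = 216.0 m².
A = 11.5×0.04 + 60×0.02 + 13×0.03 + 41.9×0.06 + 60×0.81 + 6.8×0.37 + 12.6×0.74 + 10.2×0.44 = 69.492 sabins.
ᾱ = A/S = 0.32.

0.32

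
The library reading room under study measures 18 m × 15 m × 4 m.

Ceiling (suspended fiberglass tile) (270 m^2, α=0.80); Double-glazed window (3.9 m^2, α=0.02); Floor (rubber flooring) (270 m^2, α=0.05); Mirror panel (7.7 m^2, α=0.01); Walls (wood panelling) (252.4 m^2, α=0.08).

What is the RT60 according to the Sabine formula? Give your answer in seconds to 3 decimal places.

Equivalent absorption area: A = 270·0.80 + 3.9·0.02 + 270·0.05 + 7.7·0.01 + 252.4·0.08 = 249.847 m^2.
V = 18·15·4 = 1080 m³.
RT60 = 0.161 · V / A = 0.161 × 1080 / 249.847 = 0.696 s.

0.696 s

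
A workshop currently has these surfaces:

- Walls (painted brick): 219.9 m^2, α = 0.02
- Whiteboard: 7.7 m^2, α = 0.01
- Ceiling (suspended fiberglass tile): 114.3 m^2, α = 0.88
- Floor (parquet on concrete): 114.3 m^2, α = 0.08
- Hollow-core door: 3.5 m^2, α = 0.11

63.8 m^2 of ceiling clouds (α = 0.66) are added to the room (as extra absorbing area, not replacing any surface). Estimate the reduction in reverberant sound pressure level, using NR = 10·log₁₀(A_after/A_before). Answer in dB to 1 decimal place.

1.4 dB

A_before = Σ Sᵢαᵢ = 219.9·0.02 + 7.7·0.01 + 114.3·0.88 + 114.3·0.08 + 3.5·0.11 = 114.588 sabins.
Added absorption = 63.8 × 0.66 = 42.108 sabins.
New total A_after = 156.696 sabins.
NR = 10·log₁₀(156.696/114.588) = 1.4 dB.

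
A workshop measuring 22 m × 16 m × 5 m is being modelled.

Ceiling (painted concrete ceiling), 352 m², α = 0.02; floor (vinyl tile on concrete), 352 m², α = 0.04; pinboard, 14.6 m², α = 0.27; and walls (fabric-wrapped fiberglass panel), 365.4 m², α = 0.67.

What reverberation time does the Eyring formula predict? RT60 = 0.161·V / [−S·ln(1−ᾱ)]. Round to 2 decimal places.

Total surface area S = 352 + 352 + 14.6 + 365.4 = 1084.0 m².
Absorption A = 352·0.02 + 352·0.04 + 14.6·0.27 + 365.4·0.67 = 269.880 sabins.
Mean coefficient ᾱ = A/S = 0.2490.
−S·ln(1−ᾱ) = −1084.0 × ln(1 − 0.2490) = 310.403.
V = 22 × 16 × 5 = 1760 m³.
T = 0.161·V/[−S·ln(1−ᾱ)] = 0.161·1760/310.403 = 0.91 s.

0.91 s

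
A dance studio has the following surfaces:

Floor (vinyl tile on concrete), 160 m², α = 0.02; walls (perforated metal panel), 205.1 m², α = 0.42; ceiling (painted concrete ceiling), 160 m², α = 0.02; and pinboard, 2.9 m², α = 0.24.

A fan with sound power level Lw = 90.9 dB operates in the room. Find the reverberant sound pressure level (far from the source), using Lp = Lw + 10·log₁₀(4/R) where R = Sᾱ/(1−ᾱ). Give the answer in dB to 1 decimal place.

A = 93.238 sabins; S = 528.0 m².
ᾱ = 0.1766, so room constant R = A/(1−ᾱ) = 113.235 m².
Lp = Lw + 10 log₁₀(4/R) = 90.9 -14.52 = 76.4 dB.

76.4 dB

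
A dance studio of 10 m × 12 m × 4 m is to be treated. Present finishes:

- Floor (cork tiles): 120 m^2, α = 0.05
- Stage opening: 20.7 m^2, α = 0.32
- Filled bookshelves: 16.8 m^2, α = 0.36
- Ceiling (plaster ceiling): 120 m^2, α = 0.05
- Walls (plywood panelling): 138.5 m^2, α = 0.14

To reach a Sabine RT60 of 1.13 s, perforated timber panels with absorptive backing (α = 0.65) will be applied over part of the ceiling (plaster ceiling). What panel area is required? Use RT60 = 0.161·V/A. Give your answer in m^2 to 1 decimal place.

A₁ = Σ Sᵢαᵢ = 120×0.05 + 20.7×0.32 + 16.8×0.36 + 120×0.05 + 138.5×0.14 = 44.062 sabins.
Required A₂ = 0.161·480/1.13 = 68.389 sabins.
Absorption to add: 68.389 − 44.062 = 24.327 sabins.
Each m^2 of panel replacing the ceiling (plaster ceiling) adds (0.65 − 0.05) = 0.60 sabins.
Area = ΔA/Δα = 24.327/0.60 = 40.5 m^2.

40.5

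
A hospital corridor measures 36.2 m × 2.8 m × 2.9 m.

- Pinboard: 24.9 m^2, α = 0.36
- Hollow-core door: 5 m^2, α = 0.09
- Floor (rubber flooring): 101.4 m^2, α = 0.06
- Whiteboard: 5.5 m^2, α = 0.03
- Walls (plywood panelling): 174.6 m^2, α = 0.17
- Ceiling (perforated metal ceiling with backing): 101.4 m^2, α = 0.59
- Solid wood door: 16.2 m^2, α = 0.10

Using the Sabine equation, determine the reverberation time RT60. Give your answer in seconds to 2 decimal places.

Summing Sᵢαᵢ: 8.964 + 0.450 + 6.084 + 0.165 + 29.682 + 59.826 + 1.620 → A = 106.791 sabins.
V = 36.2·2.8·2.9 = 293.944 m³.
Sabine: RT60 = 0.161 × 293.944 / 106.791 = 0.44 s.

0.44 sec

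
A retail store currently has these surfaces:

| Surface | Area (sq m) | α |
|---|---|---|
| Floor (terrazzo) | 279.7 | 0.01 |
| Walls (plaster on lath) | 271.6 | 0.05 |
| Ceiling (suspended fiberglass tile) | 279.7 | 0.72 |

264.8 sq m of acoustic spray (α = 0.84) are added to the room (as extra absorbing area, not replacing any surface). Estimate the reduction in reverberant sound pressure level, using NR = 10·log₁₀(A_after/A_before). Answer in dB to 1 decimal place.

3.1 dB

Equivalent absorption area: A_before = 279.7·0.01 + 271.6·0.05 + 279.7·0.72 = 217.761 sq m.
Added absorption = 264.8 × 0.84 = 222.432 sabins.
New total A_after = 440.193 sabins.
NR = 10·log₁₀(440.193/217.761) = 3.1 dB.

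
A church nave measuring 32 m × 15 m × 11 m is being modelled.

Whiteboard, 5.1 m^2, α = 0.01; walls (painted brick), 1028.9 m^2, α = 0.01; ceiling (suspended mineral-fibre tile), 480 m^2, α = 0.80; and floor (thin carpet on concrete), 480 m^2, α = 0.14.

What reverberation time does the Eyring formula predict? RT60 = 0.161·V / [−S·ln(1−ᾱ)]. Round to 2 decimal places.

Total surface area S = 5.1 + 1028.9 + 480 + 480 = 1994.0 m^2.
Σ(Sᵢαᵢ) = 5.1·0.01 + 1028.9·0.01 + 480·0.80 + 480·0.14 = 461.540.
ᾱ = 461.540 / 1994.0 = 0.2315.
Eyring denominator: −S ln(1−ᾱ) = 525.050.
V = 32 × 15 × 11 = 5280 m³.
RT60 = 0.161 × 5280 / 525.050 = 1.62 s.

1.62 s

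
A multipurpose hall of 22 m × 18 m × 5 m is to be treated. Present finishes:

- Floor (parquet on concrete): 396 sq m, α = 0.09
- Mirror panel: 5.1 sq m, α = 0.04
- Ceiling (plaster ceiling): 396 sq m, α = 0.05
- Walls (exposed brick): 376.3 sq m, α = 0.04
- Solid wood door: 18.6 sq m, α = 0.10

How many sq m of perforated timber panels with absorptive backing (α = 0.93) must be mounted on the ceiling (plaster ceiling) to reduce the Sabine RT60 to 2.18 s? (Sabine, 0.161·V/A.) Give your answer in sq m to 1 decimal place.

83.7

Summing Sᵢαᵢ: 35.640 + 0.204 + 19.800 + 15.052 + 1.860 → A₁ = 72.556 sabins.
Required A₂ = 0.161·1980/2.18 = 146.229 sabins.
ΔA needed = 146.229 − 72.556 = 73.673 sabins.
Net gain per sq m: Δα = 0.93 − 0.05 = 0.88.
Panel area = 73.673 / 0.88 = 83.7 sq m.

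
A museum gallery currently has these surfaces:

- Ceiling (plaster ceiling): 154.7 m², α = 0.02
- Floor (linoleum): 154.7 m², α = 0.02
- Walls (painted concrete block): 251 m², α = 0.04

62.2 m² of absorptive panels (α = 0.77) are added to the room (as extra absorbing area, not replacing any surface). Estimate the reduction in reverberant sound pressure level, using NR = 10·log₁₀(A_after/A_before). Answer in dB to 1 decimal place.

6.0 dB

Equivalent absorption area: A_before = 154.7·0.02 + 154.7·0.02 + 251·0.04 = 16.228 m².
Added absorption = 62.2 × 0.77 = 47.894 sabins.
New total A_after = 64.122 sabins.
NR = 10·log₁₀(64.122/16.228) = 6.0 dB.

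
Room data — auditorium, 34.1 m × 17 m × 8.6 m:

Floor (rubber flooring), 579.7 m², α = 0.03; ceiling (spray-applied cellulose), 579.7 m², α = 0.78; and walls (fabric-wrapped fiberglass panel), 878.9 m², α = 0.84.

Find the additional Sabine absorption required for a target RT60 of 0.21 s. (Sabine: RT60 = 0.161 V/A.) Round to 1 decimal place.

Equivalent absorption area: A₁ = 579.7×0.03 + 579.7×0.78 + 878.9×0.84 = 1207.833 m².
Target A₂ = 0.161·4985.42/0.21 = 3822.155 sabins (V = 4985.42 m³).
Additional absorption ΔA = 3822.155 − 1207.833 = 2614.3 sabins.

2614.3 sabins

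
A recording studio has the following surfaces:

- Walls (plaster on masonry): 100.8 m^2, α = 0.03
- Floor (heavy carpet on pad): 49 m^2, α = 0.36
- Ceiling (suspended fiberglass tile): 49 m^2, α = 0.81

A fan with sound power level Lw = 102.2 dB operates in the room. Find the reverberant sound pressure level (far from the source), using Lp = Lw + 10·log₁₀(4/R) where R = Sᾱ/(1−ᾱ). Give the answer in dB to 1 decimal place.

Σ(Sᵢαᵢ) = 100.8·0.03 + 49·0.36 + 49·0.81 = 60.354; total area S = 198.8 m^2.
ᾱ = 0.3036, so room constant R = A/(1−ᾱ) = 86.666 m^2.
Lp = Lw + 10 log₁₀(4/R) = 102.2 -13.36 = 88.8 dB.

88.8 dB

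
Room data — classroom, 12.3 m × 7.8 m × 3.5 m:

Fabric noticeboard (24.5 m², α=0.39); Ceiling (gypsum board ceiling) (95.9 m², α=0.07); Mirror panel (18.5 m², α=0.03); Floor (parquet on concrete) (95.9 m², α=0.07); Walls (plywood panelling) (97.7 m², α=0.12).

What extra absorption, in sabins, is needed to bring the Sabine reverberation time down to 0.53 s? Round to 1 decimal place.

A₁ = Σ Sᵢαᵢ = 24.5*0.39 + 95.9*0.07 + 18.5*0.03 + 95.9*0.07 + 97.7*0.12 = 35.260 sabins.
V = 335.79 m³. Required absorption A₂ = 0.161 × 335.79 / 0.53 = 102.004 sabins.
ΔA = A₂ − A₁ = 102.004 − 35.260 = 66.7 sabins.

66.7 sabins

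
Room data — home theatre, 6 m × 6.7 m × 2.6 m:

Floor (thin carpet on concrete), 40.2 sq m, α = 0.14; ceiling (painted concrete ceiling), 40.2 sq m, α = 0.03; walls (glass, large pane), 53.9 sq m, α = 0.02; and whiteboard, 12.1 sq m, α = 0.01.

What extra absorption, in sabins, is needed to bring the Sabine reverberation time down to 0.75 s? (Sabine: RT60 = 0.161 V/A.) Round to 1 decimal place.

Equivalent absorption area: A₁ = 40.2*0.14 + 40.2*0.03 + 53.9*0.02 + 12.1*0.01 = 8.033 sq m.
For T = 0.75 s, need A₂ = 0.161·V/T = 0.161·104.52/0.75 = 22.437 sabins.
ΔA = A₂ − A₁ = 22.437 − 8.033 = 14.4 sabins.

14.4 sabins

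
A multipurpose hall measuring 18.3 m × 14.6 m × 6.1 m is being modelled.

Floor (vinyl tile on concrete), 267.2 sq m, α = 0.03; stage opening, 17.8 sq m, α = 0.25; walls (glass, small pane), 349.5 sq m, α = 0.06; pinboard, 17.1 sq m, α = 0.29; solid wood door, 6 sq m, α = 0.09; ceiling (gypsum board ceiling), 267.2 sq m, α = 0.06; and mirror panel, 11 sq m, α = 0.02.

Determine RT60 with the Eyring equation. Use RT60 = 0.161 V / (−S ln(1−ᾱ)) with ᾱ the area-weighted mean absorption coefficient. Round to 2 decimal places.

Total surface area S = 267.2 + 17.8 + 349.5 + 17.1 + 6 + 267.2 + 11 = 935.8 sq m.
Σ(Sᵢαᵢ) = 267.2·0.03 + 17.8·0.25 + 349.5·0.06 + 17.1·0.29 + 6·0.09 + 267.2·0.06 + 11·0.02 = 55.187.
ᾱ = 55.187 / 935.8 = 0.0590.
Eyring denominator: −S ln(1−ᾱ) = 56.908.
V = 18.3 × 14.6 × 6.1 = 1629.798 m³.
RT60 = 0.161 × 1629.798 / 56.908 = 4.61 s.

4.61 sec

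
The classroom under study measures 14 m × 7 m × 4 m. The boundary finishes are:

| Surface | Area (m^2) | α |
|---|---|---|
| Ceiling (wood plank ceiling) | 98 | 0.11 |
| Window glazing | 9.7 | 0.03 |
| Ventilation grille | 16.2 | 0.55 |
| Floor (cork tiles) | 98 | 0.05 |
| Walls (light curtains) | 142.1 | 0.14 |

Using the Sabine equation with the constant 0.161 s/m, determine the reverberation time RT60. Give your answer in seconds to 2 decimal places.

Equivalent absorption area: A = 98*0.11 + 9.7*0.03 + 16.2*0.55 + 98*0.05 + 142.1*0.14 = 44.775 m^2.
Volume V = 14 × 7 × 4 = 392 m³.
Sabine: RT60 = 0.161 × 392 / 44.775 = 1.41 s.

1.41 s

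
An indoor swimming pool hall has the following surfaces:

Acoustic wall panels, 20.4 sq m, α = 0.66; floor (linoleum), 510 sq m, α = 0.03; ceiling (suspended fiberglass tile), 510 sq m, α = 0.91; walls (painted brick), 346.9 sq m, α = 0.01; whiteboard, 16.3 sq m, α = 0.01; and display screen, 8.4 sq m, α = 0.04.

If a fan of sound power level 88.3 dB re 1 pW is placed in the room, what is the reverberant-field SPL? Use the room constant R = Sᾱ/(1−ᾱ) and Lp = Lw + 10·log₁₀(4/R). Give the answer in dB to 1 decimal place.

Σ(Sᵢαᵢ) = 20.4×0.66 + 510×0.03 + 510×0.91 + 346.9×0.01 + 16.3×0.01 + 8.4×0.04 = 496.832; total area S = 1412.0 sq m.
ᾱ = 496.832/1412.0 = 0.3519; R = Sᾱ/(1−ᾱ) = 496.832/(1−0.3519) = 766.598 sq m.
Lp = Lw + 10 log₁₀(4/R) = 88.3 -22.83 = 65.5 dB.

65.5 dB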